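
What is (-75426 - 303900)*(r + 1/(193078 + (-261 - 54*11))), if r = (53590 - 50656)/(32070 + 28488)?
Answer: -35659352387640/1940106739 ≈ -18380.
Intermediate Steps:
r = 489/10093 (r = 2934/60558 = 2934*(1/60558) = 489/10093 ≈ 0.048449)
(-75426 - 303900)*(r + 1/(193078 + (-261 - 54*11))) = (-75426 - 303900)*(489/10093 + 1/(193078 + (-261 - 54*11))) = -379326*(489/10093 + 1/(193078 + (-261 - 594))) = -379326*(489/10093 + 1/(193078 - 855)) = -379326*(489/10093 + 1/192223) = -379326*94007140/1940106739 = -35659352387640/1940106739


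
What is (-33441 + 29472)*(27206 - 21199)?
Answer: -23841783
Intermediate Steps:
(-33441 + 29472)*(27206 - 21199) = -3969*6007 = -23841783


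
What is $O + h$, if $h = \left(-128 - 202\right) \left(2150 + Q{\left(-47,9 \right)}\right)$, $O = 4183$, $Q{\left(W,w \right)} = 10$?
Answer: $-708617$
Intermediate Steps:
$h = -712800$ ($h = \left(-128 - 202\right) \left(2150 + 10\right) = \left(-330\right) 2160 = -712800$)
$O + h = 4183 - 712800 = -708617$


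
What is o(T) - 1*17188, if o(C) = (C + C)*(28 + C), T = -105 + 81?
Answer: -17380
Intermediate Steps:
T = -24
o(C) = 2*C*(28 + C) (o(C) = (2*C)*(28 + C) = 2*C*(28 + C))
o(T) - 1*17188 = 2*(-24)*(28 - 24) - 1*17188 = 2*(-24)*4 - 17188 = -192 - 17188 = -17380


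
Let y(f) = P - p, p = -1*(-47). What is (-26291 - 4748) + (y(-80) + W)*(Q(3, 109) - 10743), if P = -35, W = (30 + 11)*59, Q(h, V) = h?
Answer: -25130419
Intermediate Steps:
W = 2419 (W = 41*59 = 2419)
p = 47
y(f) = -82 (y(f) = -35 - 1*47 = -35 - 47 = -82)
(-26291 - 4748) + (y(-80) + W)*(Q(3, 109) - 10743) = (-26291 - 4748) + (-82 + 2419)*(3 - 10743) = -31039 + 2337*(-10740) = -31039 - 25099380 = -25130419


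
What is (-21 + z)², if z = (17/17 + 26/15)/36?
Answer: 127667401/291600 ≈ 437.82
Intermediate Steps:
z = 41/540 (z = (17*(1/17) + 26*(1/15))*(1/36) = (1 + 26/15)*(1/36) = (41/15)*(1/36) = 41/540 ≈ 0.075926)
(-21 + z)² = (-21 + 41/540)² = (-11299/540)² = 127667401/291600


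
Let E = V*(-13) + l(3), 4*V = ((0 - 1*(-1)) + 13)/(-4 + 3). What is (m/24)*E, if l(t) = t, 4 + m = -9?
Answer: -1261/48 ≈ -26.271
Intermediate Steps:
m = -13 (m = -4 - 9 = -13)
V = -7/2 (V = (((0 - 1*(-1)) + 13)/(-4 + 3))/4 = (((0 + 1) + 13)/(-1))/4 = ((1 + 13)*(-1))/4 = (14*(-1))/4 = (¼)*(-14) = -7/2 ≈ -3.5000)
E = 97/2 (E = -7/2*(-13) + 3 = 91/2 + 3 = 97/2 ≈ 48.500)
(m/24)*E = -13/24*(97/2) = -13*1/24*(97/2) = -13/24*97/2 = -1261/48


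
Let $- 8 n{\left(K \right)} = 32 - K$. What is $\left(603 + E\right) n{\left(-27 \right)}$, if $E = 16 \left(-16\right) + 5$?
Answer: $-2596$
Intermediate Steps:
$E = -251$ ($E = -256 + 5 = -251$)
$n{\left(K \right)} = -4 + \frac{K}{8}$ ($n{\left(K \right)} = - \frac{32 - K}{8} = -4 + \frac{K}{8}$)
$\left(603 + E\right) n{\left(-27 \right)} = \left(603 - 251\right) \left(-4 + \frac{1}{8} \left(-27\right)\right) = 352 \left(-4 - \frac{27}{8}\right) = 352 \left(- \frac{59}{8}\right) = -2596$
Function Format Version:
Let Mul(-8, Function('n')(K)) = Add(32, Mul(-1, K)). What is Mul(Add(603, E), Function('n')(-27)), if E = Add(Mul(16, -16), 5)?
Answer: -2596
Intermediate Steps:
E = -251 (E = Add(-256, 5) = -251)
Function('n')(K) = Add(-4, Mul(Rational(1, 8), K)) (Function('n')(K) = Mul(Rational(-1, 8), Add(32, Mul(-1, K))) = Add(-4, Mul(Rational(1, 8), K)))
Mul(Add(603, E), Function('n')(-27)) = Mul(Add(603, -251), Add(-4, Mul(Rational(1, 8), -27))) = Mul(352, Add(-4, Rational(-27, 8))) = Mul(352, Rational(-59, 8)) = -2596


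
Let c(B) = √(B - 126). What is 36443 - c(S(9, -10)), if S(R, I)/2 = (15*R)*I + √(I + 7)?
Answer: 36443 - √(-2826 + 2*I*√3) ≈ 36443.0 - 53.16*I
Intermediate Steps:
S(R, I) = 2*√(7 + I) + 30*I*R (S(R, I) = 2*((15*R)*I + √(I + 7)) = 2*(15*I*R + √(7 + I)) = 2*(√(7 + I) + 15*I*R) = 2*√(7 + I) + 30*I*R)
c(B) = √(-126 + B)
36443 - c(S(9, -10)) = 36443 - √(-126 + (2*√(7 - 10) + 30*(-10)*9)) = 36443 - √(-126 + (2*√(-3) - 2700)) = 36443 - √(-126 + (2*(I*√3) - 2700)) = 36443 - √(-126 + (2*I*√3 - 2700)) = 36443 - √(-126 + (-2700 + 2*I*√3)) = 36443 - √(-2826 + 2*I*√3)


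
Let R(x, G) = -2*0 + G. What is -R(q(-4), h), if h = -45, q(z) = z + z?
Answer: 45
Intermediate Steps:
q(z) = 2*z
R(x, G) = G (R(x, G) = 0 + G = G)
-R(q(-4), h) = -1*(-45) = 45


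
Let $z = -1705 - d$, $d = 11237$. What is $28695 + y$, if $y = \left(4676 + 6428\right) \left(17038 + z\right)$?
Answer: $45510679$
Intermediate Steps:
$z = -12942$ ($z = -1705 - 11237 = -12942$)
$y = 45481984$ ($y = \left(4676 + 6428\right) \left(17038 - 12942\right) = 11104 \cdot 4096 = 45481984$)
$28695 + y = 28695 + 45481984 = 45510679$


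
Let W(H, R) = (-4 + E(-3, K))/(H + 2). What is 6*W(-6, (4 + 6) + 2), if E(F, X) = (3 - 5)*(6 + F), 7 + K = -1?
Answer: 15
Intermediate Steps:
K = -8 (K = -7 - 1 = -8)
E(F, X) = -12 - 2*F (E(F, X) = -2*(6 + F) = -12 - 2*F)
W(H, R) = -10/(2 + H) (W(H, R) = (-4 + (-12 - 2*(-3)))/(H + 2) = (-4 + (-12 + 6))/(2 + H) = (-4 - 6)/(2 + H) = -10/(2 + H))
6*W(-6, (4 + 6) + 2) = 6*(-10/(2 - 6)) = 6*(-10/(-4)) = 6*(-10*(-¼)) = 6*(5/2) = 15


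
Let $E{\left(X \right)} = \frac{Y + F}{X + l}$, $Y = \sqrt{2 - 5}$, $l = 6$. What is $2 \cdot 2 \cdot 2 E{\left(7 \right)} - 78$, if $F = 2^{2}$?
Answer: $- \frac{982}{13} + \frac{8 i \sqrt{3}}{13} \approx -75.538 + 1.0659 i$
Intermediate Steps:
$F = 4$
$Y = i \sqrt{3}$ ($Y = \sqrt{-3} = i \sqrt{3} \approx 1.732 i$)
$E{\left(X \right)} = \frac{4 + i \sqrt{3}}{6 + X}$ ($E{\left(X \right)} = \frac{i \sqrt{3} + 4}{X + 6} = \frac{4 + i \sqrt{3}}{6 + X}$)
$2 \cdot 2 \cdot 2 E{\left(7 \right)} - 78 = 2 \cdot 2 \cdot 2 \frac{4 + i \sqrt{3}}{6 + 7} - 78 = 4 \cdot 2 \frac{4 + i \sqrt{3}}{13} - 78 = 8 \frac{4 + i \sqrt{3}}{13} - 78 = 8 \left(\frac{4}{13} + \frac{i \sqrt{3}}{13}\right) - 78 = \left(\frac{32}{13} + \frac{8 i \sqrt{3}}{13}\right) - 78 = - \frac{982}{13} + \frac{8 i \sqrt{3}}{13}$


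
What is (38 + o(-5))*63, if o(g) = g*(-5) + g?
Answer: 3654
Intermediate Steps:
o(g) = -4*g (o(g) = -5*g + g = -4*g)
(38 + o(-5))*63 = (38 - 4*(-5))*63 = (38 + 20)*63 = 58*63 = 3654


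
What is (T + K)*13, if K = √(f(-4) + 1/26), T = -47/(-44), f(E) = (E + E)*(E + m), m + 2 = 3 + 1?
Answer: 611/44 + √10842/2 ≈ 65.949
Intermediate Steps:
m = 2 (m = -2 + (3 + 1) = -2 + 4 = 2)
f(E) = 2*E*(2 + E) (f(E) = (E + E)*(E + 2) = (2*E)*(2 + E) = 2*E*(2 + E))
T = 47/44 (T = -47*(-1/44) = 47/44 ≈ 1.0682)
K = √10842/26 (K = √(2*(-4)*(2 - 4) + 1/26) = √(2*(-4)*(-2) + 1/26) = √(16 + 1/26) = √(417/26) = √10842/26 ≈ 4.0048)
(T + K)*13 = (47/44 + √10842/26)*13 = 611/44 + √10842/2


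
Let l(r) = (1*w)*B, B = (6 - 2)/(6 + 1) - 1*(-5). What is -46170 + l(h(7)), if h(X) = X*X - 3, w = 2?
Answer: -323112/7 ≈ -46159.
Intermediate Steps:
B = 39/7 (B = 4/7 + 5 = 39/7 ≈ 5.5714)
h(X) = -3 + X² (h(X) = X² - 3 = -3 + X²)
l(r) = 78/7 (l(r) = (1*2)*(39/7) = 2*(39/7) = 78/7)
-46170 + l(h(7)) = -46170 + 78/7 = -323112/7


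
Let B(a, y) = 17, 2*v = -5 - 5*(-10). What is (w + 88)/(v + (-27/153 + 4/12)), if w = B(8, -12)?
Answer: 10710/2311 ≈ 4.6344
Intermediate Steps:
v = 45/2 (v = (-5 - 5*(-10))/2 = (-5 + 50)/2 = (½)*45 = 45/2 ≈ 22.500)
w = 17
(w + 88)/(v + (-27/153 + 4/12)) = (17 + 88)/(45/2 + (-27/153 + 4/12)) = 105/(45/2 + (-27*1/153 + 4*(1/12))) = 105/(45/2 + (-3/17 + ⅓)) = 105/(45/2 + 8/51) = 105/(2311/102) = 105*(102/2311) = 10710/2311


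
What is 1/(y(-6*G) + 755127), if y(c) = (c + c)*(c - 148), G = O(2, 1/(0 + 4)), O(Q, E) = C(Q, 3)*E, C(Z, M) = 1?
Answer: 2/1511151 ≈ 1.3235e-6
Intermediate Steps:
O(Q, E) = E (O(Q, E) = 1*E = E)
G = ¼ (G = 1/(0 + 4) = 1/4 = ¼ ≈ 0.25000)
y(c) = 2*c*(-148 + c) (y(c) = (2*c)*(-148 + c) = 2*c*(-148 + c))
1/(y(-6*G) + 755127) = 1/(2*(-6*¼)*(-148 - 6*¼) + 755127) = 1/(2*(-3/2)*(-148 - 3/2) + 755127) = 1/(2*(-3/2)*(-299/2) + 755127) = 1/(897/2 + 755127) = 1/(1511151/2) = 2/1511151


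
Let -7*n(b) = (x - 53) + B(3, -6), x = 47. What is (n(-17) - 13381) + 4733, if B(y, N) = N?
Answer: -60524/7 ≈ -8646.3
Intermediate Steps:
n(b) = 12/7 (n(b) = -((47 - 53) - 6)/7 = -(-6 - 6)/7 = -⅐*(-12) = 12/7)
(n(-17) - 13381) + 4733 = (12/7 - 13381) + 4733 = -93655/7 + 4733 = -60524/7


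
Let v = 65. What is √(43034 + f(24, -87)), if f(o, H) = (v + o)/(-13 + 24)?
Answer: 3*√578677/11 ≈ 207.47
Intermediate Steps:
f(o, H) = 65/11 + o/11 (f(o, H) = (65 + o)/(-13 + 24) = (65 + o)/11 = (65 + o)*(1/11) = 65/11 + o/11)
√(43034 + f(24, -87)) = √(43034 + (65/11 + (1/11)*24)) = √(43034 + (65/11 + 24/11)) = √(43034 + 89/11) = √(473463/11) = 3*√578677/11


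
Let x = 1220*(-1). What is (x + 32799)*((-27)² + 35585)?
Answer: 1146759806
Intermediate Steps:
x = -1220
(x + 32799)*((-27)² + 35585) = (-1220 + 32799)*((-27)² + 35585) = 31579*(729 + 35585) = 31579*36314 = 1146759806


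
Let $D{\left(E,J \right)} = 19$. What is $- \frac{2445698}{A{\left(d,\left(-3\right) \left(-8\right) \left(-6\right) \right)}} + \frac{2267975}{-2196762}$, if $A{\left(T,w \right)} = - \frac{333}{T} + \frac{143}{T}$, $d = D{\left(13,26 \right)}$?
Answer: $\frac{2686296875063}{10983810} \approx 2.4457 \cdot 10^{5}$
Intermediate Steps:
$d = 19$
$A{\left(T,w \right)} = - \frac{190}{T}$
$- \frac{2445698}{A{\left(d,\left(-3\right) \left(-8\right) \left(-6\right) \right)}} + \frac{2267975}{-2196762} = - \frac{2445698}{\left(-190\right) \frac{1}{19}} + \frac{2267975}{-2196762} = - \frac{2445698}{\left(-190\right) \frac{1}{19}} + 2267975 \left(- \frac{1}{2196762}\right) = - \frac{2445698}{-10} - \frac{2267975}{2196762} = \left(-2445698\right) \left(- \frac{1}{10}\right) - \frac{2267975}{2196762} = \frac{1222849}{5} - \frac{2267975}{2196762} = \frac{2686296875063}{10983810}$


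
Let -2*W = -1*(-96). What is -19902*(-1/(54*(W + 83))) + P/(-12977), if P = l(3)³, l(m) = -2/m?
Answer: 129134407/12263265 ≈ 10.530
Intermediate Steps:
W = -48 (W = -(-1)*(-96)/2 = -½*96 = -48)
P = -8/27 (P = (-2/3)³ = (-2*⅓)³ = (-⅔)³ = -8/27 ≈ -0.29630)
-19902*(-1/(54*(W + 83))) + P/(-12977) = -19902*(-1/(54*(-48 + 83))) - 8/27/(-12977) = -19902/(35*(-54)) - 8/27*(-1/12977) = -19902/(-1890) + 8/350379 = -19902*(-1/1890) + 8/350379 = 3317/315 + 8/350379 = 129134407/12263265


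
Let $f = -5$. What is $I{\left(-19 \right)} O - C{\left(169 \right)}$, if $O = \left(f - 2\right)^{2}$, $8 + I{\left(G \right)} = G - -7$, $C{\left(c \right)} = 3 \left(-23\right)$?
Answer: $-911$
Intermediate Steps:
$C{\left(c \right)} = -69$
$I{\left(G \right)} = -1 + G$ ($I{\left(G \right)} = -8 + \left(G - -7\right) = -8 + \left(G + 7\right) = -8 + \left(7 + G\right) = -1 + G$)
$O = 49$ ($O = \left(-5 - 2\right)^{2} = \left(-7\right)^{2} = 49$)
$I{\left(-19 \right)} O - C{\left(169 \right)} = \left(-1 - 19\right) 49 - -69 = \left(-20\right) 49 + 69 = -980 + 69 = -911$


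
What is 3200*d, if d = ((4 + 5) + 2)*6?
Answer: 211200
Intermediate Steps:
d = 66 (d = (9 + 2)*6 = 11*6 = 66)
3200*d = 3200*66 = 211200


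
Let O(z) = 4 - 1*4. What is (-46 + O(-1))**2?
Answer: 2116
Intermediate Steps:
O(z) = 0 (O(z) = 4 - 4 = 0)
(-46 + O(-1))**2 = (-46 + 0)**2 = (-46)**2 = 2116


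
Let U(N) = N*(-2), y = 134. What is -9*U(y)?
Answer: 2412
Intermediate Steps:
U(N) = -2*N
-9*U(y) = -9*(-2*134) = -9*(-268) = -1*(-2412) = 2412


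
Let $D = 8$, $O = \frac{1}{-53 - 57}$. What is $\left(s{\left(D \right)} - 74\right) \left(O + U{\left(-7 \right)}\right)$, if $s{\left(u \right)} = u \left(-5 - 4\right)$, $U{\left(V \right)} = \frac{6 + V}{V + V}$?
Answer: $- \frac{3504}{385} \approx -9.1013$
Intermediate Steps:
$U{\left(V \right)} = \frac{6 + V}{2 V}$
$O = - \frac{1}{110}$ ($O = \frac{1}{-110} = - \frac{1}{110} \approx -0.0090909$)
$s{\left(u \right)} = - 9 u$ ($s{\left(u \right)} = u \left(-9\right) = - 9 u$)
$\left(s{\left(D \right)} - 74\right) \left(O + U{\left(-7 \right)}\right) = \left(\left(-9\right) 8 - 74\right) \left(- \frac{1}{110} + \frac{6 - 7}{2 \left(-7\right)}\right) = \left(-72 - 74\right) \left(- \frac{1}{110} + \frac{1}{2} \left(- \frac{1}{7}\right) \left(-1\right)\right) = - 146 \left(- \frac{1}{110} + \frac{1}{14}\right) = \left(-146\right) \frac{24}{385} = - \frac{3504}{385}$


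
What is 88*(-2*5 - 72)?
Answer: -7216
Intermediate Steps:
88*(-2*5 - 72) = 88*(-10 - 72) = 88*(-82) = -7216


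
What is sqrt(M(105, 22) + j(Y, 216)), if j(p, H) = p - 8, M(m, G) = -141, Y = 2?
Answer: 7*I*sqrt(3) ≈ 12.124*I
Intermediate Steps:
j(p, H) = -8 + p
sqrt(M(105, 22) + j(Y, 216)) = sqrt(-141 + (-8 + 2)) = sqrt(-141 - 6) = sqrt(-147) = 7*I*sqrt(3)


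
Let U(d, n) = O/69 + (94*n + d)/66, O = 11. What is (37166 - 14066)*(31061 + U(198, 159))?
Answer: 16624703200/23 ≈ 7.2281e+8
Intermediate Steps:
U(d, n) = 11/69 + d/66 + 47*n/33 (U(d, n) = 11/69 + (94*n + d)/66 = 11*(1/69) + (d + 94*n)*(1/66) = 11/69 + (d/66 + 47*n/33) = 11/69 + d/66 + 47*n/33)
(37166 - 14066)*(31061 + U(198, 159)) = (37166 - 14066)*(31061 + (11/69 + (1/66)*198 + (47/33)*159)) = 23100*(31061 + (11/69 + 3 + 2491/11)) = 23100*(31061 + 174277/759) = 23100*(23749576/759) = 16624703200/23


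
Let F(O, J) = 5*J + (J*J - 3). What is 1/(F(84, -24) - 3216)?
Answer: -1/2763 ≈ -0.00036193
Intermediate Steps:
F(O, J) = -3 + J**2 + 5*J (F(O, J) = 5*J + (J**2 - 3) = 5*J + (-3 + J**2) = -3 + J**2 + 5*J)
1/(F(84, -24) - 3216) = 1/((-3 + (-24)**2 + 5*(-24)) - 3216) = 1/((-3 + 576 - 120) - 3216) = 1/(453 - 3216) = 1/(-2763) = -1/2763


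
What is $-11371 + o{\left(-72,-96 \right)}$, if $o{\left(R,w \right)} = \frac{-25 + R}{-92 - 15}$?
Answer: $- \frac{1216600}{107} \approx -11370.0$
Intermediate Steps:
$o{\left(R,w \right)} = \frac{25}{107} - \frac{R}{107}$ ($o{\left(R,w \right)} = \frac{-25 + R}{-107} = \left(-25 + R\right) \left(- \frac{1}{107}\right) = \frac{25}{107} - \frac{R}{107}$)
$-11371 + o{\left(-72,-96 \right)} = -11371 + \left(\frac{25}{107} - - \frac{72}{107}\right) = -11371 + \left(\frac{25}{107} + \frac{72}{107}\right) = -11371 + \frac{97}{107} = - \frac{1216600}{107}$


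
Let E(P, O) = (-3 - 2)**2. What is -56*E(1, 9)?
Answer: -1400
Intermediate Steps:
E(P, O) = 25 (E(P, O) = (-5)**2 = 25)
-56*E(1, 9) = -56*25 = -1400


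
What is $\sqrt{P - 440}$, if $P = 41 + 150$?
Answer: $i \sqrt{249} \approx 15.78 i$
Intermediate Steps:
$P = 191$
$\sqrt{P - 440} = \sqrt{191 - 440} = \sqrt{-249} = i \sqrt{249}$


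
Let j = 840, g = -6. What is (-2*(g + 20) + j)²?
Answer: 659344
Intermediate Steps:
(-2*(g + 20) + j)² = (-2*(-6 + 20) + 840)² = (-2*14 + 840)² = (-28 + 840)² = 812² = 659344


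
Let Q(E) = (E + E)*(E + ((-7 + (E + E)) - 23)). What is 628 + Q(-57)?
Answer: 23542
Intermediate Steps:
Q(E) = 2*E*(-30 + 3*E) (Q(E) = (2*E)*(E + ((-7 + 2*E) - 23)) = (2*E)*(E + (-30 + 2*E)) = (2*E)*(-30 + 3*E) = 2*E*(-30 + 3*E))
628 + Q(-57) = 628 + 6*(-57)*(-10 - 57) = 628 + 6*(-57)*(-67) = 628 + 22914 = 23542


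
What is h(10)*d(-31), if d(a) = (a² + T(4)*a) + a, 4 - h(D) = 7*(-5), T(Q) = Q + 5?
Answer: 25389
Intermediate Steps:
T(Q) = 5 + Q
h(D) = 39 (h(D) = 4 - 7*(-5) = 4 - 1*(-35) = 4 + 35 = 39)
d(a) = a² + 10*a (d(a) = (a² + (5 + 4)*a) + a = (a² + 9*a) + a = a² + 10*a)
h(10)*d(-31) = 39*(-31*(10 - 31)) = 39*(-31*(-21)) = 39*651 = 25389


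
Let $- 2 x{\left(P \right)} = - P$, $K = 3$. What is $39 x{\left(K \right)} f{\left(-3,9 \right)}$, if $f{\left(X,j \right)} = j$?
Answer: $\frac{1053}{2} \approx 526.5$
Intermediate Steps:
$x{\left(P \right)} = \frac{P}{2}$ ($x{\left(P \right)} = - \frac{\left(-1\right) P}{2} = \frac{P}{2}$)
$39 x{\left(K \right)} f{\left(-3,9 \right)} = 39 \cdot \frac{1}{2} \cdot 3 \cdot 9 = 39 \cdot \frac{3}{2} \cdot 9 = \frac{117}{2} \cdot 9 = \frac{1053}{2}$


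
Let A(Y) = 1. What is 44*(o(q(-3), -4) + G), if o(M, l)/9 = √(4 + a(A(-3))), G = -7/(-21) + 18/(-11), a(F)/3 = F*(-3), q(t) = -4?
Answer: -172/3 + 396*I*√5 ≈ -57.333 + 885.48*I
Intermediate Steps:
a(F) = -9*F (a(F) = 3*(F*(-3)) = 3*(-3*F) = -9*F)
G = -43/33 (G = -7*(-1/21) + 18*(-1/11) = ⅓ - 18/11 = -43/33 ≈ -1.3030)
o(M, l) = 9*I*√5 (o(M, l) = 9*√(4 - 9*1) = 9*√(4 - 9) = 9*√(-5) = 9*(I*√5) = 9*I*√5)
44*(o(q(-3), -4) + G) = 44*(9*I*√5 - 43/33) = 44*(-43/33 + 9*I*√5) = -172/3 + 396*I*√5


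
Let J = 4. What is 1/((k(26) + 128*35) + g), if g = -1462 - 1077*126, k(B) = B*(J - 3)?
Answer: -1/132658 ≈ -7.5382e-6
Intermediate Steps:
k(B) = B (k(B) = B*(4 - 3) = B*1 = B)
g = -137164 (g = -1462 - 135702 = -137164)
1/((k(26) + 128*35) + g) = 1/((26 + 128*35) - 137164) = 1/((26 + 4480) - 137164) = 1/(4506 - 137164) = 1/(-132658) = -1/132658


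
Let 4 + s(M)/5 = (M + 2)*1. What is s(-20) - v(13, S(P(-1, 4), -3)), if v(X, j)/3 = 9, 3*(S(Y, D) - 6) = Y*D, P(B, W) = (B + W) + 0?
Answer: -137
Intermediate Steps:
P(B, W) = B + W
S(Y, D) = 6 + D*Y/3 (S(Y, D) = 6 + (Y*D)/3 = 6 + (D*Y)/3 = 6 + D*Y/3)
v(X, j) = 27 (v(X, j) = 3*9 = 27)
s(M) = -10 + 5*M (s(M) = -20 + 5*((M + 2)*1) = -20 + 5*((2 + M)*1) = -20 + 5*(2 + M) = -20 + (10 + 5*M) = -10 + 5*M)
s(-20) - v(13, S(P(-1, 4), -3)) = (-10 + 5*(-20)) - 1*27 = (-10 - 100) - 27 = -110 - 27 = -137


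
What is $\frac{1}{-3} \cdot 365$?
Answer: $- \frac{365}{3} \approx -121.67$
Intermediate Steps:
$\frac{1}{-3} \cdot 365 = \left(- \frac{1}{3}\right) 365 = - \frac{365}{3}$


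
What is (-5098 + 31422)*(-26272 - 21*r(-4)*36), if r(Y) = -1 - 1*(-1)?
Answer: -691584128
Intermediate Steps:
r(Y) = 0 (r(Y) = -1 + 1 = 0)
(-5098 + 31422)*(-26272 - 21*r(-4)*36) = (-5098 + 31422)*(-26272 - 21*0*36) = 26324*(-26272 + 0*36) = 26324*(-26272 + 0) = 26324*(-26272) = -691584128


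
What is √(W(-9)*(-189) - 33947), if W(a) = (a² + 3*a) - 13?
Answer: 4*I*√2606 ≈ 204.2*I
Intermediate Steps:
W(a) = -13 + a² + 3*a
√(W(-9)*(-189) - 33947) = √((-13 + (-9)² + 3*(-9))*(-189) - 33947) = √((-13 + 81 - 27)*(-189) - 33947) = √(41*(-189) - 33947) = √(-7749 - 33947) = √(-41696) = 4*I*√2606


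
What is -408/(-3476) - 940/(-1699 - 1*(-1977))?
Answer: -394252/120791 ≈ -3.2639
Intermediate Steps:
-408/(-3476) - 940/(-1699 - 1*(-1977)) = -408*(-1/3476) - 940/(-1699 + 1977) = 102/869 - 940/278 = 102/869 - 940*1/278 = 102/869 - 470/139 = -394252/120791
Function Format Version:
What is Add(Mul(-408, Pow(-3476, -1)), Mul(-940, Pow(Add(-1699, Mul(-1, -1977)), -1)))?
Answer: Rational(-394252, 120791) ≈ -3.2639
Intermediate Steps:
Add(Mul(-408, Pow(-3476, -1)), Mul(-940, Pow(Add(-1699, Mul(-1, -1977)), -1))) = Add(Mul(-408, Rational(-1, 3476)), Mul(-940, Pow(Add(-1699, 1977), -1))) = Add(Rational(102, 869), Mul(-940, Pow(278, -1))) = Add(Rational(102, 869), Mul(-940, Rational(1, 278))) = Add(Rational(102, 869), Rational(-470, 139)) = Rational(-394252, 120791)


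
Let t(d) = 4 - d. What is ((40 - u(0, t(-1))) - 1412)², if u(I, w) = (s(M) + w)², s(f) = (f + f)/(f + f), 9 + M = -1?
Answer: 1982464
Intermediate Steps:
M = -10 (M = -9 - 1 = -10)
s(f) = 1 (s(f) = (2*f)/((2*f)) = (2*f)*(1/(2*f)) = 1)
u(I, w) = (1 + w)²
((40 - u(0, t(-1))) - 1412)² = ((40 - (1 + (4 - 1*(-1)))²) - 1412)² = ((40 - (1 + (4 + 1))²) - 1412)² = ((40 - (1 + 5)²) - 1412)² = ((40 - 1*6²) - 1412)² = ((40 - 1*36) - 1412)² = ((40 - 36) - 1412)² = (4 - 1412)² = (-1408)² = 1982464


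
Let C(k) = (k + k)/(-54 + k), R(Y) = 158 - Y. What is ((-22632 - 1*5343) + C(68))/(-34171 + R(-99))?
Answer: 195757/237398 ≈ 0.82459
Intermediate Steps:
C(k) = 2*k/(-54 + k) (C(k) = (2*k)/(-54 + k) = 2*k/(-54 + k))
((-22632 - 1*5343) + C(68))/(-34171 + R(-99)) = ((-22632 - 1*5343) + 2*68/(-54 + 68))/(-34171 + (158 - 1*(-99))) = ((-22632 - 5343) + 2*68/14)/(-34171 + (158 + 99)) = (-27975 + 2*68*(1/14))/(-34171 + 257) = (-27975 + 68/7)/(-33914) = -195757/7*(-1/33914) = 195757/237398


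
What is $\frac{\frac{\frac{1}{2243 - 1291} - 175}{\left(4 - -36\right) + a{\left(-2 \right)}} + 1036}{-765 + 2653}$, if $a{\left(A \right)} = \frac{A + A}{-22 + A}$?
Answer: $\frac{118345979}{216583808} \approx 0.54642$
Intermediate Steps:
$a{\left(A \right)} = \frac{2 A}{-22 + A}$
$\frac{\frac{\frac{1}{2243 - 1291} - 175}{\left(4 - -36\right) + a{\left(-2 \right)}} + 1036}{-765 + 2653} = \frac{\frac{\frac{1}{2243 - 1291} - 175}{\left(4 - -36\right) + 2 \left(-2\right) \frac{1}{-22 - 2}} + 1036}{-765 + 2653} = \frac{\frac{\frac{1}{952} - 175}{\left(4 + 36\right) + 2 \left(-2\right) \frac{1}{-24}} + 1036}{1888} = \left(\frac{\frac{1}{952} - 175}{40 + 2 \left(-2\right) \left(- \frac{1}{24}\right)} + 1036\right) \frac{1}{1888} = \left(- \frac{166599}{952 \left(40 + \frac{1}{6}\right)} + 1036\right) \frac{1}{1888} = \left(- \frac{166599}{952 \cdot \frac{241}{6}} + 1036\right) \frac{1}{1888} = \left(\left(- \frac{166599}{952}\right) \frac{6}{241} + 1036\right) \frac{1}{1888} = \left(- \frac{499797}{114716} + 1036\right) \frac{1}{1888} = \frac{118345979}{114716} \cdot \frac{1}{1888} = \frac{118345979}{216583808}$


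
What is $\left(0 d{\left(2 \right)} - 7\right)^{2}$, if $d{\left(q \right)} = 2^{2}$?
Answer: $49$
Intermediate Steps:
$d{\left(q \right)} = 4$
$\left(0 d{\left(2 \right)} - 7\right)^{2} = \left(0 \cdot 4 - 7\right)^{2} = \left(0 - 7\right)^{2} = \left(-7\right)^{2} = 49$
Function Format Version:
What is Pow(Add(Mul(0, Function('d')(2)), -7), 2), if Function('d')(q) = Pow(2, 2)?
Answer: 49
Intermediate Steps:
Function('d')(q) = 4
Pow(Add(Mul(0, Function('d')(2)), -7), 2) = Pow(Add(Mul(0, 4), -7), 2) = Pow(Add(0, -7), 2) = Pow(-7, 2) = 49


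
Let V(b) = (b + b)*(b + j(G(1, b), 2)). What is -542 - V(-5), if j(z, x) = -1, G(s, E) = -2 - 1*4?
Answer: -602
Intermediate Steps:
G(s, E) = -6 (G(s, E) = -2 - 4 = -6)
V(b) = 2*b*(-1 + b) (V(b) = (b + b)*(b - 1) = (2*b)*(-1 + b) = 2*b*(-1 + b))
-542 - V(-5) = -542 - 2*(-5)*(-1 - 5) = -542 - 2*(-5)*(-6) = -542 - 1*60 = -542 - 60 = -602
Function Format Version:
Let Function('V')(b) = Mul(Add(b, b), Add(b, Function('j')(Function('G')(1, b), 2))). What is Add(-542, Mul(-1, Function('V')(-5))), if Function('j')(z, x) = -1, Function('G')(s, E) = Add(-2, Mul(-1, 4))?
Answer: -602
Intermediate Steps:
Function('G')(s, E) = -6 (Function('G')(s, E) = Add(-2, -4) = -6)
Function('V')(b) = Mul(2, b, Add(-1, b)) (Function('V')(b) = Mul(Add(b, b), Add(b, -1)) = Mul(Mul(2, b), Add(-1, b)) = Mul(2, b, Add(-1, b)))
Add(-542, Mul(-1, Function('V')(-5))) = Add(-542, Mul(-1, Mul(2, -5, Add(-1, -5)))) = Add(-542, Mul(-1, Mul(2, -5, -6))) = Add(-542, Mul(-1, 60)) = Add(-542, -60) = -602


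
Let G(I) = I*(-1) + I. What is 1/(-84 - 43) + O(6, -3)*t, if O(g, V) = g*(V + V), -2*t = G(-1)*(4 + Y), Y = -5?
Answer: -1/127 ≈ -0.0078740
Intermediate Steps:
G(I) = 0 (G(I) = -I + I = 0)
t = 0 (t = -0*(4 - 5) = -0*(-1) = -½*0 = 0)
O(g, V) = 2*V*g (O(g, V) = g*(2*V) = 2*V*g)
1/(-84 - 43) + O(6, -3)*t = 1/(-84 - 43) + (2*(-3)*6)*0 = 1/(-127) - 36*0 = -1/127 + 0 = -1/127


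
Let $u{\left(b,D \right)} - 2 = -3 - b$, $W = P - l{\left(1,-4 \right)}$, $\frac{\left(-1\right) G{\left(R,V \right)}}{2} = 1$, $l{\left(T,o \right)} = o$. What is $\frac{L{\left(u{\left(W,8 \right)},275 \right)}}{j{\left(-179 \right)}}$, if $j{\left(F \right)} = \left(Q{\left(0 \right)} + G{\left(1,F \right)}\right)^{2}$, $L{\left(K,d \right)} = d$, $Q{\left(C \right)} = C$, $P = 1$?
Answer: $\frac{275}{4} \approx 68.75$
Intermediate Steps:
$G{\left(R,V \right)} = -2$ ($G{\left(R,V \right)} = \left(-2\right) 1 = -2$)
$W = 5$ ($W = 1 - -4 = 1 + 4 = 5$)
$u{\left(b,D \right)} = -1 - b$ ($u{\left(b,D \right)} = 2 - \left(3 + b\right) = -1 - b$)
$j{\left(F \right)} = 4$ ($j{\left(F \right)} = \left(0 - 2\right)^{2} = \left(-2\right)^{2} = 4$)
$\frac{L{\left(u{\left(W,8 \right)},275 \right)}}{j{\left(-179 \right)}} = \frac{275}{4}$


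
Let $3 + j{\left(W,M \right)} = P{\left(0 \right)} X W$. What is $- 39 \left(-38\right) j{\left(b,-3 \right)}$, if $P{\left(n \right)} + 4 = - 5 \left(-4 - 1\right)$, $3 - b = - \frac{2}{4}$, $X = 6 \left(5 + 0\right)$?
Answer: $3263364$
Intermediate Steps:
$X = 30$ ($X = 6 \cdot 5 = 30$)
$b = \frac{7}{2}$ ($b = 3 - - \frac{2}{4} = 3 - \left(-2\right) \frac{1}{4} = 3 - - \frac{1}{2} = 3 + \frac{1}{2} = \frac{7}{2} \approx 3.5$)
$P{\left(n \right)} = 21$ ($P{\left(n \right)} = -4 - 5 \left(-4 - 1\right) = -4 - -25 = -4 + 25 = 21$)
$j{\left(W,M \right)} = -3 + 630 W$ ($j{\left(W,M \right)} = -3 + 21 \cdot 30 W = -3 + 630 W$)
$- 39 \left(-38\right) j{\left(b,-3 \right)} = - 39 \left(-38\right) \left(-3 + 630 \cdot \frac{7}{2}\right) = - \left(-1482\right) \left(-3 + 2205\right) = - \left(-1482\right) 2202 = \left(-1\right) \left(-3263364\right) = 3263364$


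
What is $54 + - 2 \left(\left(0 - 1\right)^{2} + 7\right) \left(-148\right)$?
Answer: $2422$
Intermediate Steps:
$54 + - 2 \left(\left(0 - 1\right)^{2} + 7\right) \left(-148\right) = 54 + - 2 \left(\left(-1\right)^{2} + 7\right) \left(-148\right) = 54 + - 2 \left(1 + 7\right) \left(-148\right) = 54 + \left(-2\right) 8 \left(-148\right) = 54 - -2368 = 54 + 2368 = 2422$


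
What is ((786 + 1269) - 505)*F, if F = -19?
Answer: -29450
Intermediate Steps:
((786 + 1269) - 505)*F = ((786 + 1269) - 505)*(-19) = (2055 - 505)*(-19) = 1550*(-19) = -29450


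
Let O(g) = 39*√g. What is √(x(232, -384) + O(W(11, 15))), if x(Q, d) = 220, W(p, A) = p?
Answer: √(220 + 39*√11) ≈ 18.691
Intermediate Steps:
√(x(232, -384) + O(W(11, 15))) = √(220 + 39*√11)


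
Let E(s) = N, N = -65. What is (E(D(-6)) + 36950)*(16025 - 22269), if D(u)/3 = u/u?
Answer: -230309940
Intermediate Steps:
D(u) = 3 (D(u) = 3*(u/u) = 3*1 = 3)
E(s) = -65
(E(D(-6)) + 36950)*(16025 - 22269) = (-65 + 36950)*(16025 - 22269) = 36885*(-6244) = -230309940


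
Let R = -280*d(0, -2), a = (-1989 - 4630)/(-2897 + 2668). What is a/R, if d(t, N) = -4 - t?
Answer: 6619/256480 ≈ 0.025807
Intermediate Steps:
a = 6619/229 (a = -6619/(-229) = -6619*(-1/229) = 6619/229 ≈ 28.904)
R = 1120 (R = -280*(-4 - 1*0) = -280*(-4 + 0) = -280*(-4) = 1120)
a/R = (6619/229)/1120 = (6619/229)*(1/1120) = 6619/256480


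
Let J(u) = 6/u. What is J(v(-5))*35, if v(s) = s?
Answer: -42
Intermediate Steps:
J(v(-5))*35 = (6/(-5))*35 = (6*(-1/5))*35 = -6/5*35 = -42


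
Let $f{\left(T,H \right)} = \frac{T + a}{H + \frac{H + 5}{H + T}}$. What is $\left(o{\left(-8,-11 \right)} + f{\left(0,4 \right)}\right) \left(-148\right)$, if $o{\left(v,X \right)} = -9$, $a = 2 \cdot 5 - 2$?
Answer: $\frac{28564}{25} \approx 1142.6$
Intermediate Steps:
$a = 8$ ($a = 10 - 2 = 8$)
$f{\left(T,H \right)} = \frac{8 + T}{H + \frac{5 + H}{H + T}}$ ($f{\left(T,H \right)} = \frac{T + 8}{H + \frac{H + 5}{H + T}} = \frac{8 + T}{H + \frac{5 + H}{H + T}}$)
$\left(o{\left(-8,-11 \right)} + f{\left(0,4 \right)}\right) \left(-148\right) = \left(-9 + \frac{0^{2} + 8 \cdot 4 + 8 \cdot 0 + 4 \cdot 0}{5 + 4 + 4^{2} + 4 \cdot 0}\right) \left(-148\right) = \left(-9 + \frac{0 + 32 + 0 + 0}{5 + 4 + 16 + 0}\right) \left(-148\right) = \left(-9 + \frac{1}{25} \cdot 32\right) \left(-148\right) = \left(-9 + \frac{32}{25}\right) \left(-148\right) = \left(- \frac{193}{25}\right) \left(-148\right) = \frac{28564}{25}$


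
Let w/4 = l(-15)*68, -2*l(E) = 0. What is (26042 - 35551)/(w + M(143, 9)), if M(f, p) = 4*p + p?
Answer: -9509/45 ≈ -211.31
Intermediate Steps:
l(E) = 0 (l(E) = -½*0 = 0)
M(f, p) = 5*p
w = 0 (w = 4*(0*68) = 4*0 = 0)
(26042 - 35551)/(w + M(143, 9)) = (26042 - 35551)/(0 + 5*9) = -9509/(0 + 45) = -9509/45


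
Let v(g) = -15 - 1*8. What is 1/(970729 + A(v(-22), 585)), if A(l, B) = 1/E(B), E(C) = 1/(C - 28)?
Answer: 1/971286 ≈ 1.0296e-6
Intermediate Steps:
E(C) = 1/(-28 + C)
v(g) = -23 (v(g) = -15 - 8 = -23)
A(l, B) = -28 + B (A(l, B) = 1/(1/(-28 + B)) = -28 + B)
1/(970729 + A(v(-22), 585)) = 1/(970729 + (-28 + 585)) = 1/(970729 + 557) = 1/971286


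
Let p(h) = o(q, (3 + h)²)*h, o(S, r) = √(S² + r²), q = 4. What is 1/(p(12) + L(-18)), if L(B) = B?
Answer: 1/405110 + √50641/607665 ≈ 0.00037280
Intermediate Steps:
p(h) = h*√(16 + (3 + h)⁴) (p(h) = √(4² + ((3 + h)²)²)*h = √(16 + (3 + h)⁴)*h = h*√(16 + (3 + h)⁴))
1/(p(12) + L(-18)) = 1/(12*√(16 + (3 + 12)⁴) - 18) = 1/(12*√(16 + 15⁴) - 18) = 1/(12*√(16 + 50625) - 18) = 1/(12*√50641 - 18) = 1/(-18 + 12*√50641)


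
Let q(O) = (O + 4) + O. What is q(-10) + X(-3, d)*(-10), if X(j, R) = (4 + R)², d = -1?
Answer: -106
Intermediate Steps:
q(O) = 4 + 2*O (q(O) = (4 + O) + O = 4 + 2*O)
q(-10) + X(-3, d)*(-10) = (4 + 2*(-10)) + (4 - 1)²*(-10) = (4 - 20) + 3²*(-10) = -16 + 9*(-10) = -16 - 90 = -106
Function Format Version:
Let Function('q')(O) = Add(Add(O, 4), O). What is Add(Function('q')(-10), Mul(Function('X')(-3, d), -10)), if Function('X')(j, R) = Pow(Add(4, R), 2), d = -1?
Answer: -106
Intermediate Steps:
Function('q')(O) = Add(4, Mul(2, O)) (Function('q')(O) = Add(Add(4, O), O) = Add(4, Mul(2, O)))
Add(Function('q')(-10), Mul(Function('X')(-3, d), -10)) = Add(Add(4, Mul(2, -10)), Mul(Pow(Add(4, -1), 2), -10)) = Add(Add(4, -20), Mul(Pow(3, 2), -10)) = Add(-16, Mul(9, -10)) = Add(-16, -90) = -106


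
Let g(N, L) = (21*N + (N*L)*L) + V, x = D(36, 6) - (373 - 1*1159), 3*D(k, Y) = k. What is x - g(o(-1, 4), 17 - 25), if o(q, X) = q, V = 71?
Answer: 812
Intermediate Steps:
D(k, Y) = k/3
x = 798 (x = (⅓)*36 - (373 - 1*1159) = 12 - (373 - 1159) = 12 - 1*(-786) = 12 + 786 = 798)
g(N, L) = 71 + 21*N + N*L² (g(N, L) = (21*N + (N*L)*L) + 71 = (21*N + (L*N)*L) + 71 = (21*N + N*L²) + 71 = 71 + 21*N + N*L²)
x - g(o(-1, 4), 17 - 25) = 798 - (71 + 21*(-1) - (17 - 25)²) = 798 - (71 - 21 - 1*(-8)²) = 798 - (71 - 21 - 1*64) = 798 - (71 - 21 - 64) = 798 - 1*(-14) = 798 + 14 = 812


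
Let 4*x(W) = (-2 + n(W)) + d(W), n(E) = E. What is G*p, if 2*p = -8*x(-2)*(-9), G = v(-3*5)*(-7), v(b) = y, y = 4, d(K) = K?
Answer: 1512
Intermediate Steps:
x(W) = -½ + W/2 (x(W) = ((-2 + W) + W)/4 = (-2 + 2*W)/4 = -½ + W/2)
v(b) = 4
G = -28 (G = 4*(-7) = -28)
p = -54 (p = (-8*(-½ + (½)*(-2))*(-9))/2 = (-8*(-½ - 1)*(-9))/2 = (-8*(-3/2)*(-9))/2 = (12*(-9))/2 = (½)*(-108) = -54)
G*p = -28*(-54) = 1512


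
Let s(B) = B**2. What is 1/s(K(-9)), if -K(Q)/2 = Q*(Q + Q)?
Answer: 1/104976 ≈ 9.5260e-6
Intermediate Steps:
K(Q) = -4*Q**2 (K(Q) = -2*Q*(Q + Q) = -2*Q*2*Q = -4*Q**2)
1/s(K(-9)) = 1/((-4*(-9)**2)**2) = 1/((-4*81)**2) = 1/((-324)**2) = 1/104976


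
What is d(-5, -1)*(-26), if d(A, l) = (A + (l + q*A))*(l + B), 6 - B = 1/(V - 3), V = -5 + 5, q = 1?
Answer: 4576/3 ≈ 1525.3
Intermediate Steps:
V = 0
B = 19/3 (B = 6 - 1/(0 - 3) = 6 - 1/(-3) = 6 - 1*(-⅓) = 6 + ⅓ = 19/3 ≈ 6.3333)
d(A, l) = (19/3 + l)*(l + 2*A) (d(A, l) = (A + (l + 1*A))*(l + 19/3) = (A + (l + A))*(19/3 + l) = (A + (A + l))*(19/3 + l) = (l + 2*A)*(19/3 + l) = (19/3 + l)*(l + 2*A))
d(-5, -1)*(-26) = ((-1)² + (19/3)*(-1) + (38/3)*(-5) + 2*(-5)*(-1))*(-26) = (1 - 19/3 - 190/3 + 10)*(-26) = -176/3*(-26) = 4576/3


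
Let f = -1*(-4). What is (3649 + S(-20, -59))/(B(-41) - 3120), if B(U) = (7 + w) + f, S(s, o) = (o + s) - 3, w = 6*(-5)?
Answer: -3567/3139 ≈ -1.1363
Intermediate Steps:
f = 4
w = -30
S(s, o) = -3 + o + s
B(U) = -19 (B(U) = (7 - 30) + 4 = -23 + 4 = -19)
(3649 + S(-20, -59))/(B(-41) - 3120) = (3649 + (-3 - 59 - 20))/(-19 - 3120) = (3649 - 82)/(-3139) = 3567*(-1/3139) = -3567/3139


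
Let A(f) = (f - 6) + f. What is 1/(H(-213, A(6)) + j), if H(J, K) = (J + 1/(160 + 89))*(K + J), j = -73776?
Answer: -83/2463924 ≈ -3.3686e-5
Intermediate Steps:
A(f) = -6 + 2*f (A(f) = (-6 + f) + f = -6 + 2*f)
H(J, K) = (1/249 + J)*(J + K) (H(J, K) = (J + 1/249)*(J + K) = (1/249 + J)*(J + K))
1/(H(-213, A(6)) + j) = 1/(((-213)² + (1/249)*(-213) + (-6 + 2*6)/249 - 213*(-6 + 2*6)) - 73776) = 1/((45369 - 71/83 + (-6 + 12)/249 - 213*(-6 + 12)) - 73776) = 1/((45369 - 71/83 + (1/249)*6 - 213*6) - 73776) = 1/((45369 - 71/83 + 2/83 - 1278) - 73776) = 1/(3659484/83 - 73776) = 1/(-2463924/83) = -83/2463924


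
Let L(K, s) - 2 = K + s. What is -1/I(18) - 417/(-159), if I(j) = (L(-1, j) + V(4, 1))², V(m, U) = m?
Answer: 73478/28037 ≈ 2.6208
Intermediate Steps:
L(K, s) = 2 + K + s (L(K, s) = 2 + (K + s) = 2 + K + s)
I(j) = (5 + j)² (I(j) = ((2 - 1 + j) + 4)² = ((1 + j) + 4)² = (5 + j)²)
-1/I(18) - 417/(-159) = -1/((5 + 18)²) - 417/(-159) = -1/(23²) - 417*(-1/159) = -1/529 + 139/53 = 73478/28037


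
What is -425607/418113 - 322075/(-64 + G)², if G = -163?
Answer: -52198282526/7181648259 ≈ -7.2683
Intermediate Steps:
-425607/418113 - 322075/(-64 + G)² = -425607/418113 - 322075/(-64 - 163)² = -425607*1/418113 - 322075/((-227)²) = -141869/139371 - 322075/51529 = -52198282526/7181648259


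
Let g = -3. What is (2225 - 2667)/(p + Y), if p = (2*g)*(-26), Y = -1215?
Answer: 442/1059 ≈ 0.41738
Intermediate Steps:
p = 156 (p = (2*(-3))*(-26) = -6*(-26) = 156)
(2225 - 2667)/(p + Y) = (2225 - 2667)/(156 - 1215) = -442/(-1059) = -442*(-1/1059) = 442/1059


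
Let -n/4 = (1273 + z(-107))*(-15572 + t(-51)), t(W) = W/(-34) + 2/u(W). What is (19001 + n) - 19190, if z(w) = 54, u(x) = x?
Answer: 4215059891/51 ≈ 8.2648e+7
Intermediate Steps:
t(W) = 2/W - W/34 (t(W) = W/(-34) + 2/W = W*(-1/34) + 2/W = -W/34 + 2/W = 2/W - W/34)
n = 4215069530/51 (n = -4*(1273 + 54)*(-15572 + (2/(-51) - 1/34*(-51))) = -5308*(-15572 + (2*(-1/51) + 3/2)) = -5308*(-15572 + (-2/51 + 3/2)) = -5308*(-15572 + 149/102) = -5308*(-1588195)/102 = -4*(-2107534765/102) = 4215069530/51 ≈ 8.2648e+7)
(19001 + n) - 19190 = (19001 + 4215069530/51) - 19190 = 4216038581/51 - 19190 = 4215059891/51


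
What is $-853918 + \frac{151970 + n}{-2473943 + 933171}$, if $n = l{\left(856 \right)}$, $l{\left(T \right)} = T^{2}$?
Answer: $- \frac{657846914701}{770386} \approx -8.5392 \cdot 10^{5}$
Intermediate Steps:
$n = 732736$ ($n = 856^{2} = 732736$)
$-853918 + \frac{151970 + n}{-2473943 + 933171} = -853918 + \frac{151970 + 732736}{-2473943 + 933171} = -853918 + \frac{884706}{-1540772} = -853918 + 884706 \left(- \frac{1}{1540772}\right) = -853918 - \frac{442353}{770386} = - \frac{657846914701}{770386}$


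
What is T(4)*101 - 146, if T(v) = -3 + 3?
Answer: -146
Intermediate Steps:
T(v) = 0
T(4)*101 - 146 = 0*101 - 146 = 0 - 146 = -146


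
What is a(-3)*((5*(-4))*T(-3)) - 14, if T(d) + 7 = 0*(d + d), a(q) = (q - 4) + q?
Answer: -1414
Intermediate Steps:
a(q) = -4 + 2*q (a(q) = (-4 + q) + q = -4 + 2*q)
T(d) = -7 (T(d) = -7 + 0*(d + d) = -7 + 0*(2*d) = -7 + 0 = -7)
a(-3)*((5*(-4))*T(-3)) - 14 = (-4 + 2*(-3))*((5*(-4))*(-7)) - 14 = (-4 - 6)*(-20*(-7)) - 14 = -10*140 - 14 = -1400 - 14 = -1414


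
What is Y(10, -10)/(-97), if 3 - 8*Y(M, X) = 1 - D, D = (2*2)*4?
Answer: -9/388 ≈ -0.023196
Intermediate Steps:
D = 16 (D = 4*4 = 16)
Y(M, X) = 9/4 (Y(M, X) = 3/8 - (1 - 1*16)/8 = 3/8 - (1 - 16)/8 = 3/8 - ⅛*(-15) = 3/8 + 15/8 = 9/4)
Y(10, -10)/(-97) = (9/4)/(-97) = (9/4)*(-1/97) = -9/388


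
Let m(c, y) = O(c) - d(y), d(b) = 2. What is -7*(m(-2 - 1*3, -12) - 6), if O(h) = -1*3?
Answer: 77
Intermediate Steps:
O(h) = -3
m(c, y) = -5 (m(c, y) = -3 - 1*2 = -3 - 2 = -5)
-7*(m(-2 - 1*3, -12) - 6) = -7*(-5 - 6) = -7*(-11) = 77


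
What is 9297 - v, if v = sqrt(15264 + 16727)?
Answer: 9297 - sqrt(31991) ≈ 9118.1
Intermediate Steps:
v = sqrt(31991) ≈ 178.86
9297 - v = 9297 - sqrt(31991)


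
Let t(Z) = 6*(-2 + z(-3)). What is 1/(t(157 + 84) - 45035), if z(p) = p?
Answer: -1/45065 ≈ -2.2190e-5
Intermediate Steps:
t(Z) = -30 (t(Z) = 6*(-2 - 3) = 6*(-5) = -30)
1/(t(157 + 84) - 45035) = 1/(-30 - 45035) = 1/(-45065) = -1/45065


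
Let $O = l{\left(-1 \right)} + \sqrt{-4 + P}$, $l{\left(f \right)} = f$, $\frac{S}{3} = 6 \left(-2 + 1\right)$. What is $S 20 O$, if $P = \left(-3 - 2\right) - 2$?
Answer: $360 - 360 i \sqrt{11} \approx 360.0 - 1194.0 i$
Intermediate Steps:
$S = -18$ ($S = 3 \cdot 6 \left(-2 + 1\right) = 3 \cdot 6 \left(-1\right) = 3 \left(-6\right) = -18$)
$P = -7$ ($P = -5 - 2 = -7$)
$O = -1 + i \sqrt{11}$ ($O = -1 + \sqrt{-4 - 7} = -1 + \sqrt{-11} = -1 + i \sqrt{11} \approx -1.0 + 3.3166 i$)
$S 20 O = \left(-18\right) 20 \left(-1 + i \sqrt{11}\right) = - 360 \left(-1 + i \sqrt{11}\right) = 360 - 360 i \sqrt{11}$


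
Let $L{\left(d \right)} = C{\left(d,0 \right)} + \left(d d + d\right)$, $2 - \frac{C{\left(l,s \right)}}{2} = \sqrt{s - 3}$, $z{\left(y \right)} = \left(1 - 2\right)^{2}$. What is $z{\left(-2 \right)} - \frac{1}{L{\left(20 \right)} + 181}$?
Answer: $\frac{365432}{366037} - \frac{2 i \sqrt{3}}{366037} \approx 0.99835 - 9.4638 \cdot 10^{-6} i$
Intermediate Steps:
$z{\left(y \right)} = 1$ ($z{\left(y \right)} = \left(-1\right)^{2} = 1$)
$C{\left(l,s \right)} = 4 - 2 \sqrt{-3 + s}$ ($C{\left(l,s \right)} = 4 - 2 \sqrt{s - 3} = 4 - 2 \sqrt{-3 + s}$)
$L{\left(d \right)} = 4 + d + d^{2} - 2 i \sqrt{3}$ ($L{\left(d \right)} = \left(4 - 2 \sqrt{-3 + 0}\right) + \left(d d + d\right) = \left(4 - 2 \sqrt{-3}\right) + \left(d^{2} + d\right) = \left(4 - 2 i \sqrt{3}\right) + \left(d + d^{2}\right) = 4 + d + d^{2} - 2 i \sqrt{3}$)
$z{\left(-2 \right)} - \frac{1}{L{\left(20 \right)} + 181} = 1 - \frac{1}{\left(4 + 20 + 20^{2} - 2 i \sqrt{3}\right) + 181} = 1 - \frac{1}{\left(4 + 20 + 400 - 2 i \sqrt{3}\right) + 181} = 1 - \frac{1}{\left(424 - 2 i \sqrt{3}\right) + 181} = 1 - \frac{1}{605 - 2 i \sqrt{3}}$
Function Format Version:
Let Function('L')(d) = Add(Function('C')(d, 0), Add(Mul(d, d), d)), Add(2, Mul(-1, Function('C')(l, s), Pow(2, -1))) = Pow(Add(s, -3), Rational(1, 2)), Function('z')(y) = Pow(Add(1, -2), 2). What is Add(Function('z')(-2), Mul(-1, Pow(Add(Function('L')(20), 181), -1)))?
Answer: Add(Rational(365432, 366037), Mul(Rational(-2, 366037), I, Pow(3, Rational(1, 2)))) ≈ Add(0.99835, Mul(-9.4638e-6, I))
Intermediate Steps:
Function('z')(y) = 1 (Function('z')(y) = Pow(-1, 2) = 1)
Function('C')(l, s) = Add(4, Mul(-2, Pow(Add(-3, s), Rational(1, 2)))) (Function('C')(l, s) = Add(4, Mul(-2, Pow(Add(s, -3), Rational(1, 2)))) = Add(4, Mul(-2, Pow(Add(-3, s), Rational(1, 2)))))
Function('L')(d) = Add(4, d, Pow(d, 2), Mul(-2, I, Pow(3, Rational(1, 2)))) (Function('L')(d) = Add(Add(4, Mul(-2, Pow(Add(-3, 0), Rational(1, 2)))), Add(Mul(d, d), d)) = Add(Add(4, Mul(-2, Pow(-3, Rational(1, 2)))), Add(Pow(d, 2), d)) = Add(Add(4, Mul(-2, Mul(I, Pow(3, Rational(1, 2))))), Add(d, Pow(d, 2))) = Add(Add(4, Mul(-2, I, Pow(3, Rational(1, 2)))), Add(d, Pow(d, 2))) = Add(4, d, Pow(d, 2), Mul(-2, I, Pow(3, Rational(1, 2)))))
Add(Function('z')(-2), Mul(-1, Pow(Add(Function('L')(20), 181), -1))) = Add(1, Mul(-1, Pow(Add(Add(4, 20, Pow(20, 2), Mul(-2, I, Pow(3, Rational(1, 2)))), 181), -1))) = Add(1, Mul(-1, Pow(Add(Add(4, 20, 400, Mul(-2, I, Pow(3, Rational(1, 2)))), 181), -1))) = Add(1, Mul(-1, Pow(Add(Add(424, Mul(-2, I, Pow(3, Rational(1, 2)))), 181), -1))) = Add(1, Mul(-1, Pow(Add(605, Mul(-2, I, Pow(3, Rational(1, 2)))), -1)))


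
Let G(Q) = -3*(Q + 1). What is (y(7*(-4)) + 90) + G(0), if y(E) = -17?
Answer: 70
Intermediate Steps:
G(Q) = -3 - 3*Q (G(Q) = -3*(1 + Q) = -3 - 3*Q)
(y(7*(-4)) + 90) + G(0) = (-17 + 90) + (-3 - 3*0) = 73 + (-3 + 0) = 73 - 3 = 70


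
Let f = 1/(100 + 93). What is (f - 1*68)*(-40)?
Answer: 524920/193 ≈ 2719.8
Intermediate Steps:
f = 1/193 ≈ 0.0051813
(f - 1*68)*(-40) = (1/193 - 1*68)*(-40) = (1/193 - 68)*(-40) = -13123/193*(-40) = 524920/193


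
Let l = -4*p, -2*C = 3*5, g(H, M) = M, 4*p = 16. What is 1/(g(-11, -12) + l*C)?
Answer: 1/108 ≈ 0.0092593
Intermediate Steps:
p = 4 (p = (¼)*16 = 4)
C = -15/2 (C = -3*5/2 = -½*15 = -15/2 ≈ -7.5000)
l = -16 (l = -4*4 = -16)
1/(g(-11, -12) + l*C) = 1/(-12 - 16*(-15/2)) = 1/(-12 + 120) = 1/108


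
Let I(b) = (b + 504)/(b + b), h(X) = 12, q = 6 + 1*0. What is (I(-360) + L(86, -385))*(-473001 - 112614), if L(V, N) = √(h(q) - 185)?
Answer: 117123 - 585615*I*√173 ≈ 1.1712e+5 - 7.7026e+6*I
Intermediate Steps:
q = 6 (q = 6 + 0 = 6)
L(V, N) = I*√173 (L(V, N) = √(12 - 185) = √(-173) = I*√173)
I(b) = (504 + b)/(2*b) (I(b) = (504 + b)/((2*b)) = (504 + b)*(1/(2*b)) = (504 + b)/(2*b))
(I(-360) + L(86, -385))*(-473001 - 112614) = ((½)*(504 - 360)/(-360) + I*√173)*(-473001 - 112614) = ((½)*(-1/360)*144 + I*√173)*(-585615) = (-⅕ + I*√173)*(-585615) = 117123 - 585615*I*√173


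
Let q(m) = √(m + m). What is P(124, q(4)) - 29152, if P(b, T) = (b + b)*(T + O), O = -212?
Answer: -81728 + 496*√2 ≈ -81027.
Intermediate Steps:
q(m) = √2*√m (q(m) = √(2*m) = √2*√m)
P(b, T) = 2*b*(-212 + T) (P(b, T) = (b + b)*(T - 212) = (2*b)*(-212 + T) = 2*b*(-212 + T))
P(124, q(4)) - 29152 = 2*124*(-212 + √2*√4) - 29152 = 2*124*(-212 + √2*2) - 29152 = 2*124*(-212 + 2*√2) - 29152 = (-52576 + 496*√2) - 29152 = -81728 + 496*√2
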